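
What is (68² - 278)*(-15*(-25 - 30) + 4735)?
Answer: 24163760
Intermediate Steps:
(68² - 278)*(-15*(-25 - 30) + 4735) = (4624 - 278)*(-15*(-55) + 4735) = 4346*(825 + 4735) = 4346*5560 = 24163760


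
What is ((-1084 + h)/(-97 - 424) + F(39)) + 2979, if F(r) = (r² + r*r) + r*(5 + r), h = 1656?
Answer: 4030405/521 ≈ 7735.9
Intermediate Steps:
F(r) = 2*r² + r*(5 + r) (F(r) = (r² + r²) + r*(5 + r) = 2*r² + r*(5 + r))
((-1084 + h)/(-97 - 424) + F(39)) + 2979 = ((-1084 + 1656)/(-97 - 424) + 39*(5 + 3*39)) + 2979 = (572/(-521) + 39*(5 + 117)) + 2979 = (572*(-1/521) + 39*122) + 2979 = (-572/521 + 4758) + 2979 = 2478346/521 + 2979 = 4030405/521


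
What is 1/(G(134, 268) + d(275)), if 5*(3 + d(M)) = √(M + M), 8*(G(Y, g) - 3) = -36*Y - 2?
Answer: -9652/5822217 - 16*√22/5822217 ≈ -0.0016707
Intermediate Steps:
G(Y, g) = 11/4 - 9*Y/2 (G(Y, g) = 3 + (-36*Y - 2)/8 = 3 + (-2 - 36*Y)/8 = 3 + (-¼ - 9*Y/2) = 11/4 - 9*Y/2)
d(M) = -3 + √2*√M/5 (d(M) = -3 + √(M + M)/5 = -3 + √(2*M)/5 = -3 + (√2*√M)/5 = -3 + √2*√M/5)
1/(G(134, 268) + d(275)) = 1/((11/4 - 9/2*134) + (-3 + √2*√275/5)) = 1/((11/4 - 603) + (-3 + √2*(5*√11)/5)) = 1/(-2401/4 + (-3 + √22)) = 1/(-2413/4 + √22)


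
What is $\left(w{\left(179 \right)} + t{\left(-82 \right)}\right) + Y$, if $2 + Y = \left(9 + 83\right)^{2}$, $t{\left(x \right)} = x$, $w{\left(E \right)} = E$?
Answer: $8559$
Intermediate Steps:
$Y = 8462$ ($Y = -2 + \left(9 + 83\right)^{2} = -2 + 92^{2} = -2 + 8464 = 8462$)
$\left(w{\left(179 \right)} + t{\left(-82 \right)}\right) + Y = \left(179 - 82\right) + 8462 = 97 + 8462 = 8559$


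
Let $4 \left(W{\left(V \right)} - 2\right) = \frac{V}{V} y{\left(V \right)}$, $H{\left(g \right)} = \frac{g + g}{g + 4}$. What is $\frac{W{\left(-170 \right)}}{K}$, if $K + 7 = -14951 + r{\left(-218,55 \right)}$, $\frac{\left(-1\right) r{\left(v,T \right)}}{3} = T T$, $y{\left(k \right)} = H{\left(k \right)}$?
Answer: $- \frac{139}{1329826} \approx -0.00010452$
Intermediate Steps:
$H{\left(g \right)} = \frac{2 g}{4 + g}$
$y{\left(k \right)} = \frac{2 k}{4 + k}$
$r{\left(v,T \right)} = - 3 T^{2}$ ($r{\left(v,T \right)} = - 3 T T = - 3 T^{2}$)
$W{\left(V \right)} = 2 + \frac{V}{2 \left(4 + V\right)}$ ($W{\left(V \right)} = 2 + \frac{\frac{V}{V} \frac{2 V}{4 + V}}{4} = 2 + \frac{1 \frac{2 V}{4 + V}}{4} = 2 + \frac{2 V \frac{1}{4 + V}}{4} = 2 + \frac{V}{2 \left(4 + V\right)}$)
$K = -24033$ ($K = -7 - \left(14951 + 3 \cdot 55^{2}\right) = -7 - 24026 = -24033$)
$\frac{W{\left(-170 \right)}}{K} = \frac{\frac{1}{2} \frac{1}{4 - 170} \left(16 + 5 \left(-170\right)\right)}{-24033} = \frac{16 - 850}{2 \left(-166\right)} \left(- \frac{1}{24033}\right) = \frac{1}{2} \left(- \frac{1}{166}\right) \left(-834\right) \left(- \frac{1}{24033}\right) = \frac{417}{166} \left(- \frac{1}{24033}\right) = - \frac{139}{1329826}$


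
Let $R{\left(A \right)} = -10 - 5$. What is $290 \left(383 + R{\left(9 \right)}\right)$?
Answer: $106720$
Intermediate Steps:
$R{\left(A \right)} = -15$
$290 \left(383 + R{\left(9 \right)}\right) = 290 \left(383 - 15\right) = 290 \cdot 368 = 106720$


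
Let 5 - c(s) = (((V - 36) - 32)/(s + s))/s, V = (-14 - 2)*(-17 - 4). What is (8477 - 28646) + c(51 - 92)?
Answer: -33895818/1681 ≈ -20164.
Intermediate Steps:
V = 336 (V = -16*(-21) = 336)
c(s) = 5 - 134/s**2 (c(s) = 5 - ((336 - 36) - 32)/(s + s)/s = 5 - (300 - 32)/((2*s))/s = 5 - 268*(1/(2*s))/s = 5 - 134/s/s = 5 - 134/s**2)
(8477 - 28646) + c(51 - 92) = (8477 - 28646) + (5 - 134/(51 - 92)**2) = -20169 + (5 - 134/(-41)**2) = -20169 + (5 - 134*1/1681) = -20169 + (5 - 134/1681) = -20169 + 8271/1681 = -33895818/1681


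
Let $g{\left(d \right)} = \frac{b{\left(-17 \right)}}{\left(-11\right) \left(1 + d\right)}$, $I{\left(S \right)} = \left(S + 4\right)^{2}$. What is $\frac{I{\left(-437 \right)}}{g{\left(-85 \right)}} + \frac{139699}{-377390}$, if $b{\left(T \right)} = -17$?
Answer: $- \frac{65378984082923}{6415630} \approx -1.0191 \cdot 10^{7}$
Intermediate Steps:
$I{\left(S \right)} = \left(4 + S\right)^{2}$
$g{\left(d \right)} = - \frac{17}{-11 - 11 d}$ ($g{\left(d \right)} = - \frac{17}{\left(-11\right) \left(1 + d\right)} = - \frac{17}{-11 - 11 d}$)
$\frac{I{\left(-437 \right)}}{g{\left(-85 \right)}} + \frac{139699}{-377390} = \frac{\left(4 - 437\right)^{2}}{\frac{17}{11} \frac{1}{1 - 85}} + \frac{139699}{-377390} = \frac{\left(-433\right)^{2}}{\frac{17}{11} \frac{1}{-84}} + 139699 \left(- \frac{1}{377390}\right) = \frac{187489}{\frac{17}{11} \left(- \frac{1}{84}\right)} - \frac{139699}{377390} = \frac{187489}{- \frac{17}{924}} - \frac{139699}{377390} = 187489 \left(- \frac{924}{17}\right) - \frac{139699}{377390} = - \frac{173239836}{17} - \frac{139699}{377390} = - \frac{65378984082923}{6415630}$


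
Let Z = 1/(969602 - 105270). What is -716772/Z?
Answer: -619528976304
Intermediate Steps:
Z = 1/864332 ≈ 1.1570e-6
-716772/Z = -716772/1/864332 = -716772*864332 = -619528976304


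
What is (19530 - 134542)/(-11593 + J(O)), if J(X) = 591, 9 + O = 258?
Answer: 57506/5501 ≈ 10.454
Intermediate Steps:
O = 249 (O = -9 + 258 = 249)
(19530 - 134542)/(-11593 + J(O)) = (19530 - 134542)/(-11593 + 591) = -115012/(-11002) = -115012*(-1/11002) = 57506/5501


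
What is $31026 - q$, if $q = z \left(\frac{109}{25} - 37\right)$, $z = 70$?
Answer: $\frac{166554}{5} \approx 33311.0$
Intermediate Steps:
$q = - \frac{11424}{5}$ ($q = 70 \left(\frac{109}{25} - 37\right) = 70 \left(- \frac{816}{25}\right) = - \frac{11424}{5} \approx -2284.8$)
$31026 - q = 31026 - - \frac{11424}{5} = 31026 + \frac{11424}{5} = \frac{166554}{5}$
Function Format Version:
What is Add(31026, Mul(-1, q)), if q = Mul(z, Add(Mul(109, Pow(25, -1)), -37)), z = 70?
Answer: Rational(166554, 5) ≈ 33311.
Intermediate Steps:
q = Rational(-11424, 5) (q = Mul(70, Add(Mul(109, Pow(25, -1)), -37)) = Mul(70, Add(Mul(109, Rational(1, 25)), -37)) = Mul(70, Add(Rational(109, 25), -37)) = Mul(70, Rational(-816, 25)) = Rational(-11424, 5) ≈ -2284.8)
Add(31026, Mul(-1, q)) = Add(31026, Mul(-1, Rational(-11424, 5))) = Add(31026, Rational(11424, 5)) = Rational(166554, 5)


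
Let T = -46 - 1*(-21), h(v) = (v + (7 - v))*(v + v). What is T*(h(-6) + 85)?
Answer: -25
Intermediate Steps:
h(v) = 14*v (h(v) = 7*(2*v) = 14*v)
T = -25 (T = -46 + 21 = -25)
T*(h(-6) + 85) = -25*(14*(-6) + 85) = -25*(-84 + 85) = -25*1 = -25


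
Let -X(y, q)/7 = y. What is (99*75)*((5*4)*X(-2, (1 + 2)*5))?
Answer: 2079000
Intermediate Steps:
X(y, q) = -7*y
(99*75)*((5*4)*X(-2, (1 + 2)*5)) = (99*75)*((5*4)*(-7*(-2))) = 7425*(20*14) = 7425*280 = 2079000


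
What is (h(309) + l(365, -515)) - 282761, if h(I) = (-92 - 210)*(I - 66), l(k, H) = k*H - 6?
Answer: -544128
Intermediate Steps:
l(k, H) = -6 + H*k (l(k, H) = H*k - 6 = -6 + H*k)
h(I) = 19932 - 302*I (h(I) = -302*(-66 + I) = 19932 - 302*I)
(h(309) + l(365, -515)) - 282761 = ((19932 - 302*309) + (-6 - 515*365)) - 282761 = ((19932 - 93318) + (-6 - 187975)) - 282761 = (-73386 - 187981) - 282761 = -261367 - 282761 = -544128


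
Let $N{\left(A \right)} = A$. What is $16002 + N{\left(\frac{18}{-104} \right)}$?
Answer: $\frac{832095}{52} \approx 16002.0$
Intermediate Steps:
$16002 + N{\left(\frac{18}{-104} \right)} = 16002 + \frac{18}{-104} = 16002 + 18 \left(- \frac{1}{104}\right) = 16002 - \frac{9}{52} = \frac{832095}{52}$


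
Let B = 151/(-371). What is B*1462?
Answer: -220762/371 ≈ -595.05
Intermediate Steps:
B = -151/371 (B = 151*(-1/371) = -151/371 ≈ -0.40701)
B*1462 = -151/371*1462 = -220762/371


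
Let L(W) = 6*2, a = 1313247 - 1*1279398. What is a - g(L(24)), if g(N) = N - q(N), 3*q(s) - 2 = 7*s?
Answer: 101597/3 ≈ 33866.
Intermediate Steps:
q(s) = ⅔ + 7*s/3 (q(s) = ⅔ + (7*s)/3 = ⅔ + 7*s/3)
a = 33849 (a = 1313247 - 1279398 = 33849)
L(W) = 12
g(N) = -⅔ - 4*N/3 (g(N) = N - (⅔ + 7*N/3) = N + (-⅔ - 7*N/3) = -⅔ - 4*N/3)
a - g(L(24)) = 33849 - (-⅔ - 4/3*12) = 33849 - (-⅔ - 16) = 33849 - 1*(-50/3) = 33849 + 50/3 = 101597/3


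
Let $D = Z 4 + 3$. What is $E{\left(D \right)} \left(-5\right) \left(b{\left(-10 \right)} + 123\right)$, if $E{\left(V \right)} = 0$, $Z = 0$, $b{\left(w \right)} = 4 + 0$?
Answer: $0$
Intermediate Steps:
$b{\left(w \right)} = 4$
$D = 3$ ($D = 0 \cdot 4 + 3 = 0 + 3 = 3$)
$E{\left(D \right)} \left(-5\right) \left(b{\left(-10 \right)} + 123\right) = 0 \left(-5\right) \left(4 + 123\right) = 0 \cdot 127 = 0$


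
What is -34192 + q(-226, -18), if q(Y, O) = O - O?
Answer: -34192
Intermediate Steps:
q(Y, O) = 0
-34192 + q(-226, -18) = -34192 + 0 = -34192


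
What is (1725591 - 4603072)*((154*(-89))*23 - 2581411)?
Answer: 8335052461169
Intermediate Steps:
(1725591 - 4603072)*((154*(-89))*23 - 2581411) = -2877481*(-13706*23 - 2581411) = -2877481*(-315238 - 2581411) = -2877481*(-2896649) = 8335052461169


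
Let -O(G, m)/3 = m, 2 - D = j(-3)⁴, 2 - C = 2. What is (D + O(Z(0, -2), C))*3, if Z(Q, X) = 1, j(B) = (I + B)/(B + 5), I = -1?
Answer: -42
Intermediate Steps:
C = 0 (C = 2 - 1*2 = 2 - 2 = 0)
j(B) = (-1 + B)/(5 + B) (j(B) = (-1 + B)/(B + 5) = (-1 + B)/(5 + B))
D = -14 (D = 2 - ((-1 - 3)/(5 - 3))⁴ = 2 - (-4/2)⁴ = 2 - ((½)*(-4))⁴ = 2 - 1*(-2)⁴ = 2 - 1*16 = 2 - 16 = -14)
O(G, m) = -3*m
(D + O(Z(0, -2), C))*3 = (-14 - 3*0)*3 = (-14 + 0)*3 = -14*3 = -42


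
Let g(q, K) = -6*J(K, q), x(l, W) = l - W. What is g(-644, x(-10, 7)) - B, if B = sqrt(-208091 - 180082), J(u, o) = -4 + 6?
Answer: -12 - I*sqrt(388173) ≈ -12.0 - 623.04*I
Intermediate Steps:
J(u, o) = 2
g(q, K) = -12 (g(q, K) = -6*2 = -12)
B = I*sqrt(388173) (B = sqrt(-388173) = I*sqrt(388173) ≈ 623.04*I)
g(-644, x(-10, 7)) - B = -12 - I*sqrt(388173)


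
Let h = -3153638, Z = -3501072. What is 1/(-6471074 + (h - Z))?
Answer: -1/6123640 ≈ -1.6330e-7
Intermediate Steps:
1/(-6471074 + (h - Z)) = 1/(-6471074 + (-3153638 - 1*(-3501072))) = 1/(-6471074 + (-3153638 + 3501072)) = 1/(-6471074 + 347434) = 1/(-6123640) = -1/6123640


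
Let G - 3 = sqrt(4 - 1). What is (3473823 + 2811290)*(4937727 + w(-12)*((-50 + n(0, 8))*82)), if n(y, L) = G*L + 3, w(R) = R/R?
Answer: 31022318435033 + 4123034128*sqrt(3) ≈ 3.1029e+13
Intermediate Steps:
w(R) = 1
G = 3 + sqrt(3) (G = 3 + sqrt(4 - 1) = 3 + sqrt(3) ≈ 4.7320)
n(y, L) = 3 + L*(3 + sqrt(3)) (n(y, L) = (3 + sqrt(3))*L + 3 = L*(3 + sqrt(3)) + 3 = 3 + L*(3 + sqrt(3)))
(3473823 + 2811290)*(4937727 + w(-12)*((-50 + n(0, 8))*82)) = (3473823 + 2811290)*(4937727 + 1*((-50 + (3 + 8*(3 + sqrt(3))))*82)) = 6285113*(4937727 + 1*((-50 + (3 + (24 + 8*sqrt(3))))*82)) = 6285113*(4937727 + 1*((-50 + (27 + 8*sqrt(3)))*82)) = 6285113*(4937727 + 1*((-23 + 8*sqrt(3))*82)) = 6285113*(4937727 + 1*(-1886 + 656*sqrt(3))) = 6285113*(4937727 + (-1886 + 656*sqrt(3))) = 6285113*(4935841 + 656*sqrt(3)) = 31022318435033 + 4123034128*sqrt(3)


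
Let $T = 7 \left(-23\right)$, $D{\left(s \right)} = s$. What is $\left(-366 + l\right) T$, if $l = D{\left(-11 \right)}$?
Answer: $60697$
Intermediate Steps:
$l = -11$
$T = -161$
$\left(-366 + l\right) T = \left(-366 - 11\right) \left(-161\right) = \left(-377\right) \left(-161\right) = 60697$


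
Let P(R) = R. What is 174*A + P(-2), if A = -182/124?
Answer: -7979/31 ≈ -257.39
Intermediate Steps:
A = -91/62 (A = -182*1/124 = -91/62 ≈ -1.4677)
174*A + P(-2) = 174*(-91/62) - 2 = -7917/31 - 2 = -7979/31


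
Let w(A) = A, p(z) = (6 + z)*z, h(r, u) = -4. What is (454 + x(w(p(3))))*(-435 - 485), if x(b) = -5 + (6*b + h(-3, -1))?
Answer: -558440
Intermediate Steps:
p(z) = z*(6 + z)
x(b) = -9 + 6*b (x(b) = -5 + (6*b - 4) = -5 + (-4 + 6*b) = -9 + 6*b)
(454 + x(w(p(3))))*(-435 - 485) = (454 + (-9 + 6*(3*(6 + 3))))*(-435 - 485) = (454 + (-9 + 6*(3*9)))*(-920) = (454 + (-9 + 6*27))*(-920) = (454 + (-9 + 162))*(-920) = (454 + 153)*(-920) = 607*(-920) = -558440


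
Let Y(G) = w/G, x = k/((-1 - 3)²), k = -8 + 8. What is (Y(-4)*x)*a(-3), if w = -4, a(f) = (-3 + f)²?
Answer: 0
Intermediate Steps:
k = 0
x = 0 (x = 0/((-1 - 3)²) = 0/((-4)²) = 0/16 = 0*(1/16) = 0)
Y(G) = -4/G
(Y(-4)*x)*a(-3) = (-4/(-4)*0)*(-3 - 3)² = (-4*(-¼)*0)*(-6)² = (1*0)*36 = 0*36 = 0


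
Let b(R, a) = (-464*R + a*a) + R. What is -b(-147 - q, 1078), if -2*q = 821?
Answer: -2080167/2 ≈ -1.0401e+6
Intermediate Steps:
q = -821/2 (q = -½*821 = -821/2 ≈ -410.50)
b(R, a) = a² - 463*R (b(R, a) = (-464*R + a²) + R = (a² - 464*R) + R = a² - 463*R)
-b(-147 - q, 1078) = -(1078² - 463*(-147 - 1*(-821/2))) = -(1162084 - 463*(-147 + 821/2)) = -(1162084 - 463*527/2) = -(1162084 - 244001/2) = -1*2080167/2 = -2080167/2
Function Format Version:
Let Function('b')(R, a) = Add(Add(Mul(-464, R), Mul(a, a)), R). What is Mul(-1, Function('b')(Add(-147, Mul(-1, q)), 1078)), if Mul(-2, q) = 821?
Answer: Rational(-2080167, 2) ≈ -1.0401e+6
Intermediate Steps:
q = Rational(-821, 2) (q = Mul(Rational(-1, 2), 821) = Rational(-821, 2) ≈ -410.50)
Function('b')(R, a) = Add(Pow(a, 2), Mul(-463, R)) (Function('b')(R, a) = Add(Add(Mul(-464, R), Pow(a, 2)), R) = Add(Add(Pow(a, 2), Mul(-464, R)), R) = Add(Pow(a, 2), Mul(-463, R)))
Mul(-1, Function('b')(Add(-147, Mul(-1, q)), 1078)) = Mul(-1, Add(Pow(1078, 2), Mul(-463, Add(-147, Mul(-1, Rational(-821, 2)))))) = Mul(-1, Add(1162084, Mul(-463, Add(-147, Rational(821, 2))))) = Mul(-1, Add(1162084, Mul(-463, Rational(527, 2)))) = Mul(-1, Add(1162084, Rational(-244001, 2))) = Mul(-1, Rational(2080167, 2)) = Rational(-2080167, 2)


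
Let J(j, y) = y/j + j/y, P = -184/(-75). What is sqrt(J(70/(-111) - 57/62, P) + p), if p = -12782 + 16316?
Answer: sqrt(111871998506412861125593)/5628122540 ≈ 59.429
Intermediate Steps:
P = 184/75 (P = -184*(-1/75) = 184/75 ≈ 2.4533)
p = 3534
J(j, y) = j/y + y/j
sqrt(J(70/(-111) - 57/62, P) + p) = sqrt(((70/(-111) - 57/62)/(184/75) + 184/(75*(70/(-111) - 57/62))) + 3534) = sqrt(((70*(-1/111) - 57*1/62)*(75/184) + 184/(75*(70*(-1/111) - 57*1/62))) + 3534) = sqrt(((-70/111 - 57/62)*(75/184) + 184/(75*(-70/111 - 57/62))) + 3534) = sqrt((-10667/6882*75/184 + 184/(75*(-10667/6882))) + 3534) = sqrt((-266675/422096 + (184/75)*(-6882/10667)) + 3534) = sqrt((-266675/422096 - 422096/266675) + 3534) = sqrt(-249280588841/112562450800 + 3534) = sqrt(397546420538359/112562450800) = sqrt(111871998506412861125593)/5628122540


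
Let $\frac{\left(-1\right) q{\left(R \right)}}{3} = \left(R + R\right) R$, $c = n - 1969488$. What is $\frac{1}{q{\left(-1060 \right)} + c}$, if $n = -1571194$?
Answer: $- \frac{1}{10282282} \approx -9.7255 \cdot 10^{-8}$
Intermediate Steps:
$c = -3540682$ ($c = -1571194 - 1969488 = -3540682$)
$q{\left(R \right)} = - 6 R^{2}$ ($q{\left(R \right)} = - 3 \left(R + R\right) R = - 3 \cdot 2 R R = - 3 \cdot 2 R^{2} = - 6 R^{2}$)
$\frac{1}{q{\left(-1060 \right)} + c} = \frac{1}{- 6 \left(-1060\right)^{2} - 3540682} = \frac{1}{\left(-6\right) 1123600 - 3540682} = \frac{1}{-6741600 - 3540682} = \frac{1}{-10282282} = - \frac{1}{10282282}$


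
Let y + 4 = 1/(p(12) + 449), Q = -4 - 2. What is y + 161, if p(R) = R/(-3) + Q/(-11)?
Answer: 769468/4901 ≈ 157.00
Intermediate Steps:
Q = -6
p(R) = 6/11 - R/3 (p(R) = R/(-3) - 6/(-11) = R*(-⅓) - 6*(-1/11) = -R/3 + 6/11 = 6/11 - R/3)
y = -19593/4901 (y = -4 + 1/((6/11 - ⅓*12) + 449) = -4 + 1/((6/11 - 4) + 449) = -4 + 1/(-38/11 + 449) = -4 + 1/(4901/11) = -4 + 11/4901 = -19593/4901 ≈ -3.9978)
y + 161 = -19593/4901 + 161 = 769468/4901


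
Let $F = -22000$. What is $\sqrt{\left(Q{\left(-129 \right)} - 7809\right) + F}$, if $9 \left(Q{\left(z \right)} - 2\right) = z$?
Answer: $\frac{2 i \sqrt{67098}}{3} \approx 172.69 i$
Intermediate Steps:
$Q{\left(z \right)} = 2 + \frac{z}{9}$
$\sqrt{\left(Q{\left(-129 \right)} - 7809\right) + F} = \sqrt{\left(\left(2 + \frac{1}{9} \left(-129\right)\right) - 7809\right) - 22000} = \sqrt{\left(\left(2 - \frac{43}{3}\right) - 7809\right) - 22000} = \sqrt{\left(- \frac{37}{3} - 7809\right) - 22000} = \sqrt{- \frac{23464}{3} - 22000} = \sqrt{- \frac{89464}{3}} = \frac{2 i \sqrt{67098}}{3}$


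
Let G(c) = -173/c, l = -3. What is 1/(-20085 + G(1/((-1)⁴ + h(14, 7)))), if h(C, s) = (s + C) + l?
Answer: -1/23372 ≈ -4.2786e-5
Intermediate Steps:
h(C, s) = -3 + C + s (h(C, s) = (s + C) - 3 = (C + s) - 3 = -3 + C + s)
1/(-20085 + G(1/((-1)⁴ + h(14, 7)))) = 1/(-20085 - 173/(1/((-1)⁴ + (-3 + 14 + 7)))) = 1/(-20085 - 173/(1/(1 + 18))) = 1/(-20085 - 173/(1/19)) = 1/(-20085 - 173/1/19) = 1/(-20085 - 173*19) = 1/(-20085 - 3287) = 1/(-23372) = -1/23372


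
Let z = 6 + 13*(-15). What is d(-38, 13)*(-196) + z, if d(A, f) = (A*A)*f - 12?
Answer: -3677149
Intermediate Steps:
z = -189 (z = 6 - 195 = -189)
d(A, f) = -12 + f*A² (d(A, f) = A²*f - 12 = f*A² - 12 = -12 + f*A²)
d(-38, 13)*(-196) + z = (-12 + 13*(-38)²)*(-196) - 189 = (-12 + 13*1444)*(-196) - 189 = (-12 + 18772)*(-196) - 189 = 18760*(-196) - 189 = -3676960 - 189 = -3677149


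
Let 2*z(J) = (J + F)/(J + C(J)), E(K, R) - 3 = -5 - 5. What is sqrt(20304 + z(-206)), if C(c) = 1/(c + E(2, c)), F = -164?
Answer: 7*sqrt(797844353691)/43879 ≈ 142.50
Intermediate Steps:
E(K, R) = -7 (E(K, R) = 3 + (-5 - 5) = 3 - 10 = -7)
C(c) = 1/(-7 + c) (C(c) = 1/(c - 7) = 1/(-7 + c))
z(J) = (-164 + J)/(2*(J + 1/(-7 + J))) (z(J) = ((J - 164)/(J + 1/(-7 + J)))/2 = ((-164 + J)/(J + 1/(-7 + J)))/2 = (-164 + J)/(2*(J + 1/(-7 + J))))
sqrt(20304 + z(-206)) = sqrt(20304 + (-164 - 206)*(-7 - 206)/(2*(1 - 206*(-7 - 206)))) = sqrt(20304 + (1/2)*(-370)*(-213)/(1 - 206*(-213))) = sqrt(20304 + (1/2)*(-370)*(-213)/(1 + 43878)) = sqrt(20304 + (1/2)*(-370)*(-213)/43879) = sqrt(20304 + (1/2)*(1/43879)*(-370)*(-213)) = sqrt(20304 + 39405/43879) = sqrt(890958621/43879) = 7*sqrt(797844353691)/43879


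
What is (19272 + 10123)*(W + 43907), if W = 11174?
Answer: 1619105995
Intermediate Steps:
(19272 + 10123)*(W + 43907) = (19272 + 10123)*(11174 + 43907) = 29395*55081 = 1619105995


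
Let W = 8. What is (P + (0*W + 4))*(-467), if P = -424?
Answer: 196140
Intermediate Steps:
(P + (0*W + 4))*(-467) = (-424 + (0*8 + 4))*(-467) = (-424 + (0 + 4))*(-467) = (-424 + 4)*(-467) = -420*(-467) = 196140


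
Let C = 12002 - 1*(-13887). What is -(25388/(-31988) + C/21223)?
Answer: -6575632/15429121 ≈ -0.42618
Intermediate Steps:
C = 25889 (C = 12002 + 13887 = 25889)
-(25388/(-31988) + C/21223) = -(25388/(-31988) + 25889/21223) = -(25388*(-1/31988) + 25889*(1/21223)) = -(-577/727 + 25889/21223) = -1*6575632/15429121 = -6575632/15429121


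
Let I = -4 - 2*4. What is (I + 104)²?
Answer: 8464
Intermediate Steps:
I = -12 (I = -4 - 8 = -12)
(I + 104)² = (-12 + 104)² = 92² = 8464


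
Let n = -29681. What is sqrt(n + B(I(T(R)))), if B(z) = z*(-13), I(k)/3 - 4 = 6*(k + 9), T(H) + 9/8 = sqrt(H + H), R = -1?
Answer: sqrt(-126719 - 936*I*sqrt(2))/2 ≈ 0.92962 - 177.99*I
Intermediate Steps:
T(H) = -9/8 + sqrt(2)*sqrt(H) (T(H) = -9/8 + sqrt(H + H) = -9/8 + sqrt(2*H) = -9/8 + sqrt(2)*sqrt(H))
I(k) = 174 + 18*k (I(k) = 12 + 3*(6*(k + 9)) = 12 + 3*(6*(9 + k)) = 12 + 3*(54 + 6*k) = 12 + (162 + 18*k) = 174 + 18*k)
B(z) = -13*z
sqrt(n + B(I(T(R)))) = sqrt(-29681 - 13*(174 + 18*(-9/8 + sqrt(2)*sqrt(-1)))) = sqrt(-29681 - 13*(174 + 18*(-9/8 + sqrt(2)*I))) = sqrt(-29681 - 13*(174 + 18*(-9/8 + I*sqrt(2)))) = sqrt(-29681 - 13*(174 + (-81/4 + 18*I*sqrt(2)))) = sqrt(-29681 - 13*(615/4 + 18*I*sqrt(2))) = sqrt(-29681 + (-7995/4 - 234*I*sqrt(2))) = sqrt(-126719/4 - 234*I*sqrt(2))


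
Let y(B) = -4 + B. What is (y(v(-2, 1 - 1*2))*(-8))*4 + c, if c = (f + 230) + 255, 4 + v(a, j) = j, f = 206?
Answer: 979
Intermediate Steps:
v(a, j) = -4 + j
c = 691 (c = (206 + 230) + 255 = 436 + 255 = 691)
(y(v(-2, 1 - 1*2))*(-8))*4 + c = ((-4 + (-4 + (1 - 1*2)))*(-8))*4 + 691 = ((-4 + (-4 + (1 - 2)))*(-8))*4 + 691 = ((-4 + (-4 - 1))*(-8))*4 + 691 = ((-4 - 5)*(-8))*4 + 691 = -9*(-8)*4 + 691 = 72*4 + 691 = 288 + 691 = 979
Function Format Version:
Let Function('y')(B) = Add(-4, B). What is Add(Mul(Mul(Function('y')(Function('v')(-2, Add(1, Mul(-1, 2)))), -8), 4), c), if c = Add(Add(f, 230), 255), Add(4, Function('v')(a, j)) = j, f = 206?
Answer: 979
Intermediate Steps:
Function('v')(a, j) = Add(-4, j)
c = 691 (c = Add(Add(206, 230), 255) = Add(436, 255) = 691)
Add(Mul(Mul(Function('y')(Function('v')(-2, Add(1, Mul(-1, 2)))), -8), 4), c) = Add(Mul(Mul(Add(-4, Add(-4, Add(1, Mul(-1, 2)))), -8), 4), 691) = Add(Mul(Mul(Add(-4, Add(-4, Add(1, -2))), -8), 4), 691) = Add(Mul(Mul(Add(-4, Add(-4, -1)), -8), 4), 691) = Add(Mul(Mul(Add(-4, -5), -8), 4), 691) = Add(Mul(Mul(-9, -8), 4), 691) = Add(Mul(72, 4), 691) = Add(288, 691) = 979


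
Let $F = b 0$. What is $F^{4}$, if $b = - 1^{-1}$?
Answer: $0$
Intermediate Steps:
$b = -1$ ($b = \left(-1\right) 1 = -1$)
$F = 0$ ($F = \left(-1\right) 0 = 0$)
$F^{4} = 0^{4} = 0$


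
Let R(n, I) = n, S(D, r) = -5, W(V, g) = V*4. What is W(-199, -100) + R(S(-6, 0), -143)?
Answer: -801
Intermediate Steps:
W(V, g) = 4*V
W(-199, -100) + R(S(-6, 0), -143) = 4*(-199) - 5 = -796 - 5 = -801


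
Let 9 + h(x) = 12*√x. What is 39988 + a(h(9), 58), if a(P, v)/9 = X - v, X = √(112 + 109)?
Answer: 39466 + 9*√221 ≈ 39600.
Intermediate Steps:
h(x) = -9 + 12*√x
X = √221 ≈ 14.866
a(P, v) = -9*v + 9*√221 (a(P, v) = 9*(√221 - v) = -9*v + 9*√221)
39988 + a(h(9), 58) = 39988 + (-9*58 + 9*√221) = 39988 + (-522 + 9*√221) = 39466 + 9*√221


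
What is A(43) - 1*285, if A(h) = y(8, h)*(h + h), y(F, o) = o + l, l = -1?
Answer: 3327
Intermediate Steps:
y(F, o) = -1 + o (y(F, o) = o - 1 = -1 + o)
A(h) = 2*h*(-1 + h) (A(h) = (-1 + h)*(h + h) = (-1 + h)*(2*h) = 2*h*(-1 + h))
A(43) - 1*285 = 2*43*(-1 + 43) - 1*285 = 2*43*42 - 285 = 3612 - 285 = 3327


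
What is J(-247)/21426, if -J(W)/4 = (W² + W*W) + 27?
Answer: -244090/10713 ≈ -22.784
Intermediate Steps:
J(W) = -108 - 8*W² (J(W) = -4*((W² + W*W) + 27) = -4*((W² + W²) + 27) = -4*(2*W² + 27) = -4*(27 + 2*W²) = -108 - 8*W²)
J(-247)/21426 = (-108 - 8*(-247)²)/21426 = (-108 - 8*61009)*(1/21426) = (-108 - 488072)*(1/21426) = -488180*1/21426 = -244090/10713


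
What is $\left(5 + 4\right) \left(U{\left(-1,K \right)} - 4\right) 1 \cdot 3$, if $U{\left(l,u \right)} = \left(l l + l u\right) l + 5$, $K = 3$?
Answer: $81$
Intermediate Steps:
$U{\left(l,u \right)} = 5 + l \left(l^{2} + l u\right)$ ($U{\left(l,u \right)} = \left(l^{2} + l u\right) l + 5 = l \left(l^{2} + l u\right) + 5 = 5 + l \left(l^{2} + l u\right)$)
$\left(5 + 4\right) \left(U{\left(-1,K \right)} - 4\right) 1 \cdot 3 = \left(5 + 4\right) \left(\left(5 + \left(-1\right)^{3} + 3 \left(-1\right)^{2}\right) - 4\right) 1 \cdot 3 = 9 \left(\left(5 - 1 + 3 \cdot 1\right) - 4\right) 1 \cdot 3 = 9 \left(\left(5 - 1 + 3\right) - 4\right) 1 \cdot 3 = 9 \left(7 - 4\right) 1 \cdot 3 = 9 \cdot 3 \cdot 1 \cdot 3 = 27 \cdot 1 \cdot 3 = 27 \cdot 3 = 81$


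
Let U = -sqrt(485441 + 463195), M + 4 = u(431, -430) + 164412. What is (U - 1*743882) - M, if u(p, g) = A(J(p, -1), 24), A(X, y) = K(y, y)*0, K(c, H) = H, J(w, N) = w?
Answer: -908290 - 6*sqrt(26351) ≈ -9.0926e+5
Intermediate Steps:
A(X, y) = 0 (A(X, y) = y*0 = 0)
u(p, g) = 0
M = 164408 (M = -4 + (0 + 164412) = -4 + 164412 = 164408)
U = -6*sqrt(26351) (U = -sqrt(948636) = -6*sqrt(26351) ≈ -973.98)
(U - 1*743882) - M = (-6*sqrt(26351) - 1*743882) - 1*164408 = (-6*sqrt(26351) - 743882) - 164408 = (-743882 - 6*sqrt(26351)) - 164408 = -908290 - 6*sqrt(26351)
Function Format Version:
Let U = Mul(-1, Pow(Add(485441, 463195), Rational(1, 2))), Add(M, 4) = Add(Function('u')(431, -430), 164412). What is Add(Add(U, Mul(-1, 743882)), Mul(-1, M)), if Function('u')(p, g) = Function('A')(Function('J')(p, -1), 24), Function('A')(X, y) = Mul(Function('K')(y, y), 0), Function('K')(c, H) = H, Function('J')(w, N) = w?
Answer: Add(-908290, Mul(-6, Pow(26351, Rational(1, 2)))) ≈ -9.0926e+5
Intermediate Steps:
Function('A')(X, y) = 0 (Function('A')(X, y) = Mul(y, 0) = 0)
Function('u')(p, g) = 0
M = 164408 (M = Add(-4, Add(0, 164412)) = Add(-4, 164412) = 164408)
U = Mul(-6, Pow(26351, Rational(1, 2))) (U = Mul(-1, Pow(948636, Rational(1, 2))) = Mul(-1, Mul(6, Pow(26351, Rational(1, 2)))) = Mul(-6, Pow(26351, Rational(1, 2))) ≈ -973.98)
Add(Add(U, Mul(-1, 743882)), Mul(-1, M)) = Add(Add(Mul(-6, Pow(26351, Rational(1, 2))), Mul(-1, 743882)), Mul(-1, 164408)) = Add(Add(Mul(-6, Pow(26351, Rational(1, 2))), -743882), -164408) = Add(Add(-743882, Mul(-6, Pow(26351, Rational(1, 2)))), -164408) = Add(-908290, Mul(-6, Pow(26351, Rational(1, 2))))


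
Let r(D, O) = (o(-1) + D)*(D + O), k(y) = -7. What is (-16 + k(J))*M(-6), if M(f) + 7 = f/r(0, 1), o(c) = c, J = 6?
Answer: 23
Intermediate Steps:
r(D, O) = (-1 + D)*(D + O)
M(f) = -7 - f (M(f) = -7 + f/(0² - 1*0 - 1*1 + 0*1) = -7 + f/(0 + 0 - 1 + 0) = -7 + f/(-1) = -7 + f*(-1) = -7 - f)
(-16 + k(J))*M(-6) = (-16 - 7)*(-7 - 1*(-6)) = -23*(-7 + 6) = -23*(-1) = 23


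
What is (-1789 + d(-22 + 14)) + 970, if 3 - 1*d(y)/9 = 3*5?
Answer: -927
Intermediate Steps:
d(y) = -108 (d(y) = 27 - 27*5 = 27 - 9*15 = 27 - 135 = -108)
(-1789 + d(-22 + 14)) + 970 = (-1789 - 108) + 970 = -1897 + 970 = -927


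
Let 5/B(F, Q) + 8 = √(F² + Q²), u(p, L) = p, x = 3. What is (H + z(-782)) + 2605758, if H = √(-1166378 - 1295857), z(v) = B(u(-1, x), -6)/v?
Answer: 27508987226/10557 + 5*√37/21114 + I*√2462235 ≈ 2.6058e+6 + 1569.2*I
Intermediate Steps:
B(F, Q) = 5/(-8 + √(F² + Q²))
z(v) = 5/(v*(-8 + √37)) (z(v) = (5/(-8 + √((-1)² + (-6)²)))/v = (5/(-8 + √(1 + 36)))/v = (5/(-8 + √37))/v = 5/(v*(-8 + √37)))
H = I*√2462235 (H = √(-2462235) = I*√2462235 ≈ 1569.2*I)
(H + z(-782)) + 2605758 = (I*√2462235 + 5/(-782*(-8 + √37))) + 2605758 = (I*√2462235 + 5*(-1/782)/(-8 + √37)) + 2605758 = (I*√2462235 - 5/(782*(-8 + √37))) + 2605758 = (-5/(782*(-8 + √37)) + I*√2462235) + 2605758 = 2605758 - 5/(782*(-8 + √37)) + I*√2462235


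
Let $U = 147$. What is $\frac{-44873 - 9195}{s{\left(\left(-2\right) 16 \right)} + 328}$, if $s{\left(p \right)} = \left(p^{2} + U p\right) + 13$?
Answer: $\frac{7724}{477} \approx 16.193$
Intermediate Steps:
$s{\left(p \right)} = 13 + p^{2} + 147 p$ ($s{\left(p \right)} = \left(p^{2} + 147 p\right) + 13 = 13 + p^{2} + 147 p$)
$\frac{-44873 - 9195}{s{\left(\left(-2\right) 16 \right)} + 328} = \frac{-44873 - 9195}{\left(13 + \left(\left(-2\right) 16\right)^{2} + 147 \left(\left(-2\right) 16\right)\right) + 328} = - \frac{54068}{\left(13 + \left(-32\right)^{2} + 147 \left(-32\right)\right) + 328} = - \frac{54068}{\left(13 + 1024 - 4704\right) + 328} = - \frac{54068}{-3667 + 328} = - \frac{54068}{-3339} = \left(-54068\right) \left(- \frac{1}{3339}\right) = \frac{7724}{477}$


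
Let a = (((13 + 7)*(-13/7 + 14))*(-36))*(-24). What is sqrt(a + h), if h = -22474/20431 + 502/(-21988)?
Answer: sqrt(518739229633821902441218)/1572328898 ≈ 458.07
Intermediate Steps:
h = -252207337/224618414 (h = -22474*1/20431 + 502*(-1/21988) = -22474/20431 - 251/10994 = -252207337/224618414 ≈ -1.1228)
a = 1468800/7 (a = ((20*(-13*1/7 + 14))*(-36))*(-24) = ((20*(-13/7 + 14))*(-36))*(-24) = ((20*(85/7))*(-36))*(-24) = ((1700/7)*(-36))*(-24) = -61200/7*(-24) = 1468800/7 ≈ 2.0983e+5)
sqrt(a + h) = sqrt(1468800/7 - 252207337/224618414) = sqrt(329917761031841/1572328898) = sqrt(518739229633821902441218)/1572328898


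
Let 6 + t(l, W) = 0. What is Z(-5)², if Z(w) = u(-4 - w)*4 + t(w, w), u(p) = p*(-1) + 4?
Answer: 36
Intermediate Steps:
t(l, W) = -6 (t(l, W) = -6 + 0 = -6)
u(p) = 4 - p (u(p) = -p + 4 = 4 - p)
Z(w) = 26 + 4*w (Z(w) = (4 - (-4 - w))*4 - 6 = (4 + (4 + w))*4 - 6 = (8 + w)*4 - 6 = (32 + 4*w) - 6 = 26 + 4*w)
Z(-5)² = (26 + 4*(-5))² = (26 - 20)² = 6² = 36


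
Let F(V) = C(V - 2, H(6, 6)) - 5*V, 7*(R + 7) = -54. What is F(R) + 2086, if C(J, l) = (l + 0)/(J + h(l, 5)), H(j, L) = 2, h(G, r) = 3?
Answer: 725567/336 ≈ 2159.4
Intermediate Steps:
R = -103/7 (R = -7 + (⅐)*(-54) = -7 - 54/7 = -103/7 ≈ -14.714)
C(J, l) = l/(3 + J) (C(J, l) = (l + 0)/(J + 3) = l/(3 + J))
F(V) = -5*V + 2/(1 + V) (F(V) = 2/(3 + (V - 2)) - 5*V = 2/(3 + (-2 + V)) - 5*V = 2/(1 + V) - 5*V = -5*V + 2/(1 + V))
F(R) + 2086 = (2 - 5*(-103/7)*(1 - 103/7))/(1 - 103/7) + 2086 = (2 - 5*(-103/7)*(-96/7))/(-96/7) + 2086 = -7*(2 - 49440/49)/96 + 2086 = -7/96*(-49342/49) + 2086 = 24671/336 + 2086 = 725567/336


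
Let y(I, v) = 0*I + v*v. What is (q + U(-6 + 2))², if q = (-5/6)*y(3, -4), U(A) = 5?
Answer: 625/9 ≈ 69.444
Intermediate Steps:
y(I, v) = v² (y(I, v) = 0 + v² = v²)
q = -40/3 (q = -5/6*(-4)² = -5*⅙*16 = -⅚*16 = -40/3 ≈ -13.333)
(q + U(-6 + 2))² = (-40/3 + 5)² = (-25/3)² = 625/9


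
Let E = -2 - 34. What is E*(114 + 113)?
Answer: -8172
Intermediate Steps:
E = -36
E*(114 + 113) = -36*(114 + 113) = -36*227 = -8172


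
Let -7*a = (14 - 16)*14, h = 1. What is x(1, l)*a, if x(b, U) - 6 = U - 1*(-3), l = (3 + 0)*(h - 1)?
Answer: 36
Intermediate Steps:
l = 0 (l = (3 + 0)*(1 - 1) = 3*0 = 0)
x(b, U) = 9 + U (x(b, U) = 6 + (U - 1*(-3)) = 6 + (U + 3) = 6 + (3 + U) = 9 + U)
a = 4 (a = -(14 - 16)*14/7 = -(-2)*14/7 = -⅐*(-28) = 4)
x(1, l)*a = (9 + 0)*4 = 9*4 = 36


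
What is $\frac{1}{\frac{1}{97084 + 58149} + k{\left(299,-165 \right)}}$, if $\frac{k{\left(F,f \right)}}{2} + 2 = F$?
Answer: $\frac{155233}{92208403} \approx 0.0016835$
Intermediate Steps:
$k{\left(F,f \right)} = -4 + 2 F$
$\frac{1}{\frac{1}{97084 + 58149} + k{\left(299,-165 \right)}} = \frac{1}{\frac{1}{97084 + 58149} + \left(-4 + 2 \cdot 299\right)} = \frac{1}{\frac{1}{155233} + \left(-4 + 598\right)} = \frac{1}{\frac{1}{155233} + 594} = \frac{1}{\frac{92208403}{155233}} = \frac{155233}{92208403}$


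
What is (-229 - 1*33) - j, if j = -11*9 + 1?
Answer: -164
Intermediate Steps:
j = -98 (j = -99 + 1 = -98)
(-229 - 1*33) - j = (-229 - 1*33) - 1*(-98) = (-229 - 33) + 98 = -262 + 98 = -164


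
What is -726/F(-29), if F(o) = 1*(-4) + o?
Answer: 22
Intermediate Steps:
F(o) = -4 + o
-726/F(-29) = -726/(-4 - 29) = -726/(-33) = -726*(-1/33) = 22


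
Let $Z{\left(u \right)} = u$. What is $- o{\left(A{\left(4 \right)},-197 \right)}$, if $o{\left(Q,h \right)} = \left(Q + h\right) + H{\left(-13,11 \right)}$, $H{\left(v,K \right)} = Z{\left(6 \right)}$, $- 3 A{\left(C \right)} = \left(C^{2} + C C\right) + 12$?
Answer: $\frac{617}{3} \approx 205.67$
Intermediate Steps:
$A{\left(C \right)} = -4 - \frac{2 C^{2}}{3}$ ($A{\left(C \right)} = - \frac{\left(C^{2} + C C\right) + 12}{3} = - \frac{\left(C^{2} + C^{2}\right) + 12}{3} = - \frac{2 C^{2} + 12}{3} = - \frac{12 + 2 C^{2}}{3} = -4 - \frac{2 C^{2}}{3}$)
$H{\left(v,K \right)} = 6$
$o{\left(Q,h \right)} = 6 + Q + h$ ($o{\left(Q,h \right)} = \left(Q + h\right) + 6 = 6 + Q + h$)
$- o{\left(A{\left(4 \right)},-197 \right)} = - (6 - \left(4 + \frac{2 \cdot 4^{2}}{3}\right) - 197) = - (6 - \frac{44}{3} - 197) = \left(-1\right) \left(- \frac{617}{3}\right) = \frac{617}{3}$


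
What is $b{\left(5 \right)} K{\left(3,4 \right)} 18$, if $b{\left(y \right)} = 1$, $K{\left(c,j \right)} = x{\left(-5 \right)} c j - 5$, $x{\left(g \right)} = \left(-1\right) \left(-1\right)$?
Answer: $126$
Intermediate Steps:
$x{\left(g \right)} = 1$
$K{\left(c,j \right)} = -5 + c j$ ($K{\left(c,j \right)} = 1 c j - 5 = c j - 5 = -5 + c j$)
$b{\left(5 \right)} K{\left(3,4 \right)} 18 = 1 \left(-5 + 3 \cdot 4\right) 18 = 1 \left(-5 + 12\right) 18 = 1 \cdot 7 \cdot 18 = 7 \cdot 18 = 126$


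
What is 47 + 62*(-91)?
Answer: -5595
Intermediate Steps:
47 + 62*(-91) = 47 - 5642 = -5595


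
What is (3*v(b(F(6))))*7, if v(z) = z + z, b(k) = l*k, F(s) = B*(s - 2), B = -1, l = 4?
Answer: -672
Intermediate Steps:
F(s) = 2 - s (F(s) = -(s - 2) = -(-2 + s) = 2 - s)
b(k) = 4*k
v(z) = 2*z
(3*v(b(F(6))))*7 = (3*(2*(4*(2 - 1*6))))*7 = (3*(2*(4*(2 - 6))))*7 = (3*(2*(4*(-4))))*7 = (3*(2*(-16)))*7 = (3*(-32))*7 = -96*7 = -672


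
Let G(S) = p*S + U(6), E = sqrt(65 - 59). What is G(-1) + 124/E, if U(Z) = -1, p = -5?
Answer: 4 + 62*sqrt(6)/3 ≈ 54.623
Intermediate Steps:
E = sqrt(6) ≈ 2.4495
G(S) = -1 - 5*S (G(S) = -5*S - 1 = -1 - 5*S)
G(-1) + 124/E = (-1 - 5*(-1)) + 124/sqrt(6) = (-1 + 5) + (sqrt(6)/6)*124 = 4 + 62*sqrt(6)/3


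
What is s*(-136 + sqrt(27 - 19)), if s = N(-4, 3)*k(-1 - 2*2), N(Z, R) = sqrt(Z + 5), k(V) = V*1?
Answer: 680 - 10*sqrt(2) ≈ 665.86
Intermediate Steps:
k(V) = V
N(Z, R) = sqrt(5 + Z)
s = -5 (s = sqrt(5 - 4)*(-1 - 2*2) = sqrt(1)*(-1 - 4) = 1*(-5) = -5)
s*(-136 + sqrt(27 - 19)) = -5*(-136 + sqrt(27 - 19)) = -5*(-136 + sqrt(8)) = -5*(-136 + 2*sqrt(2)) = 680 - 10*sqrt(2)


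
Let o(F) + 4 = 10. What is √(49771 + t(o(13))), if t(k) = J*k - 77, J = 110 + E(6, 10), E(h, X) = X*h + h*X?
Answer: √51074 ≈ 226.00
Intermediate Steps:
E(h, X) = 2*X*h (E(h, X) = X*h + X*h = 2*X*h)
o(F) = 6 (o(F) = -4 + 10 = 6)
J = 230 (J = 110 + 2*10*6 = 110 + 120 = 230)
t(k) = -77 + 230*k (t(k) = 230*k - 77 = -77 + 230*k)
√(49771 + t(o(13))) = √(49771 + (-77 + 230*6)) = √(49771 + (-77 + 1380)) = √(49771 + 1303) = √51074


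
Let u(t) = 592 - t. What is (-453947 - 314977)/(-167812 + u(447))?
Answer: 256308/55889 ≈ 4.5860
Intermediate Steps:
(-453947 - 314977)/(-167812 + u(447)) = (-453947 - 314977)/(-167812 + (592 - 1*447)) = -768924/(-167812 + (592 - 447)) = -768924/(-167812 + 145) = -768924/(-167667) = -768924*(-1/167667) = 256308/55889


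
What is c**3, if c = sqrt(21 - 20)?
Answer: 1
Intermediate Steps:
c = 1 (c = sqrt(1) = 1)
c**3 = 1**3 = 1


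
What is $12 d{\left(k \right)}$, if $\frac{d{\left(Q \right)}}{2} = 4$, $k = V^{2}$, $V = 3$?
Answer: $96$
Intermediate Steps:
$k = 9$ ($k = 3^{2} = 9$)
$d{\left(Q \right)} = 8$ ($d{\left(Q \right)} = 2 \cdot 4 = 8$)
$12 d{\left(k \right)} = 12 \cdot 8 = 96$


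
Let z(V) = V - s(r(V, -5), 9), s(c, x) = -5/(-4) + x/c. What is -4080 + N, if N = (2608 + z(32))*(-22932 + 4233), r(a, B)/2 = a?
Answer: -3157979949/64 ≈ -4.9343e+7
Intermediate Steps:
r(a, B) = 2*a
s(c, x) = 5/4 + x/c (s(c, x) = -5*(-¼) + x/c = 5/4 + x/c)
z(V) = -5/4 + V - 9/(2*V) (z(V) = V - (5/4 + 9/((2*V))) = V - (5/4 + 9*(1/(2*V))) = V - (5/4 + 9/(2*V)) = V + (-5/4 - 9/(2*V)) = -5/4 + V - 9/(2*V))
N = -3157718829/64 (N = (2608 + (-5/4 + 32 - 9/2/32))*(-22932 + 4233) = (2608 + (-5/4 + 32 - 9/2*1/32))*(-18699) = (2608 + (-5/4 + 32 - 9/64))*(-18699) = (2608 + 1959/64)*(-18699) = (168871/64)*(-18699) = -3157718829/64 ≈ -4.9339e+7)
-4080 + N = -4080 - 3157718829/64 = -3157979949/64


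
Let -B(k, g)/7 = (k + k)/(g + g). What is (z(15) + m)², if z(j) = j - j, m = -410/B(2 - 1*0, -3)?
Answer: 378225/49 ≈ 7718.9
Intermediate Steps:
B(k, g) = -7*k/g (B(k, g) = -7*(k + k)/(g + g) = -7*2*k/(2*g) = -7*2*k*1/(2*g) = -7*k/g)
m = -615/7 (m = -410*3/(7*(2 - 1*0)) = -410*3/(7*(2 + 0)) = -410/((-7*2*(-⅓))) = -410/14/3 = -410*3/14 = -615/7 ≈ -87.857)
z(j) = 0
(z(15) + m)² = (0 - 615/7)² = (-615/7)² = 378225/49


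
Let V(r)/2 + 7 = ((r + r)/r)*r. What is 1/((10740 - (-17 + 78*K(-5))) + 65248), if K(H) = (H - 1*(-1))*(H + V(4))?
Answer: 1/75069 ≈ 1.3321e-5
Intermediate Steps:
V(r) = -14 + 4*r (V(r) = -14 + 2*(((r + r)/r)*r) = -14 + 2*(((2*r)/r)*r) = -14 + 2*(2*r) = -14 + 4*r)
K(H) = (1 + H)*(2 + H) (K(H) = (H - 1*(-1))*(H + (-14 + 4*4)) = (H + 1)*(H + (-14 + 16)) = (1 + H)*(H + 2) = (1 + H)*(2 + H))
1/((10740 - (-17 + 78*K(-5))) + 65248) = 1/((10740 - (-17 + 78*(2 + (-5)² + 3*(-5)))) + 65248) = 1/((10740 - (-17 + 78*(2 + 25 - 15))) + 65248) = 1/((10740 - (-17 + 78*12)) + 65248) = 1/((10740 - (-17 + 936)) + 65248) = 1/((10740 - 1*919) + 65248) = 1/((10740 - 919) + 65248) = 1/(9821 + 65248) = 1/75069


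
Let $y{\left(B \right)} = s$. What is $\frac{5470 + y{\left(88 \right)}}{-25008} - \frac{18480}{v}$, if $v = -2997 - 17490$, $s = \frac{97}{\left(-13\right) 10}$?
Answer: $\frac{5056988971}{7400450720} \approx 0.68334$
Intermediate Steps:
$s = - \frac{97}{130}$ ($s = \frac{97}{-130} = 97 \left(- \frac{1}{130}\right) = - \frac{97}{130} \approx -0.74615$)
$y{\left(B \right)} = - \frac{97}{130}$
$v = -20487$ ($v = -2997 - 17490 = -20487$)
$\frac{5470 + y{\left(88 \right)}}{-25008} - \frac{18480}{v} = \frac{5470 - \frac{97}{130}}{-25008} - \frac{18480}{-20487} = \frac{711003}{130} \left(- \frac{1}{25008}\right) - - \frac{6160}{6829} = - \frac{237001}{1083680} + \frac{6160}{6829} = \frac{5056988971}{7400450720}$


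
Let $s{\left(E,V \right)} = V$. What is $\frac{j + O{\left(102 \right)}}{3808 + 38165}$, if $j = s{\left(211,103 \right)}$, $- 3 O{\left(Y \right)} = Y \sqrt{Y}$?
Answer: $\frac{103}{41973} - \frac{2 \sqrt{102}}{2469} \approx -0.0057271$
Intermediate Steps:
$O{\left(Y \right)} = - \frac{Y^{\frac{3}{2}}}{3}$ ($O{\left(Y \right)} = - \frac{Y \sqrt{Y}}{3} = - \frac{Y^{\frac{3}{2}}}{3}$)
$j = 103$
$\frac{j + O{\left(102 \right)}}{3808 + 38165} = \frac{103 - \frac{102^{\frac{3}{2}}}{3}}{3808 + 38165} = \frac{103 - \frac{102 \sqrt{102}}{3}}{41973} = \left(103 - 34 \sqrt{102}\right) \frac{1}{41973} = \frac{103}{41973} - \frac{2 \sqrt{102}}{2469}$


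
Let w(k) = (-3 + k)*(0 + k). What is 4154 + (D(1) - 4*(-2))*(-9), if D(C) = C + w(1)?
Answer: 4091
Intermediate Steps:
w(k) = k*(-3 + k) (w(k) = (-3 + k)*k = k*(-3 + k))
D(C) = -2 + C (D(C) = C + 1*(-3 + 1) = C + 1*(-2) = C - 2 = -2 + C)
4154 + (D(1) - 4*(-2))*(-9) = 4154 + ((-2 + 1) - 4*(-2))*(-9) = 4154 + (-1 + 8)*(-9) = 4154 + 7*(-9) = 4154 - 63 = 4091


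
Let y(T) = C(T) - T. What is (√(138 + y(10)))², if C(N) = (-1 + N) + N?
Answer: 147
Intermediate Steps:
C(N) = -1 + 2*N
y(T) = -1 + T (y(T) = (-1 + 2*T) - T = -1 + T)
(√(138 + y(10)))² = (√(138 + (-1 + 10)))² = (√(138 + 9))² = (√147)² = (7*√3)² = 147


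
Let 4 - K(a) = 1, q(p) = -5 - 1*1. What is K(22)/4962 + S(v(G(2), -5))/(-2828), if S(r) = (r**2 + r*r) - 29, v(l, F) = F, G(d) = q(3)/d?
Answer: -2279/334108 ≈ -0.0068211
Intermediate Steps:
q(p) = -6 (q(p) = -5 - 1 = -6)
G(d) = -6/d
K(a) = 3 (K(a) = 4 - 1*1 = 4 - 1 = 3)
S(r) = -29 + 2*r**2 (S(r) = (r**2 + r**2) - 29 = 2*r**2 - 29 = -29 + 2*r**2)
K(22)/4962 + S(v(G(2), -5))/(-2828) = 3/4962 + (-29 + 2*(-5)**2)/(-2828) = 3*(1/4962) + (-29 + 2*25)*(-1/2828) = 1/1654 + (-29 + 50)*(-1/2828) = 1/1654 + 21*(-1/2828) = 1/1654 - 3/404 = -2279/334108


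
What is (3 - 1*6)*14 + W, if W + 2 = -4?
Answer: -48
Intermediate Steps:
W = -6 (W = -2 - 4 = -6)
(3 - 1*6)*14 + W = (3 - 1*6)*14 - 6 = (3 - 6)*14 - 6 = -3*14 - 6 = -42 - 6 = -48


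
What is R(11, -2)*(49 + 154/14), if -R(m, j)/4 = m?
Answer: -2640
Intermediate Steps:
R(m, j) = -4*m
R(11, -2)*(49 + 154/14) = (-4*11)*(49 + 154/14) = -44*(49 + 154*(1/14)) = -44*(49 + 11) = -44*60 = -2640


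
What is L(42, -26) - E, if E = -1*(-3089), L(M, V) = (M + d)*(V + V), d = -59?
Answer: -2205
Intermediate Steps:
L(M, V) = 2*V*(-59 + M) (L(M, V) = (M - 59)*(V + V) = (-59 + M)*(2*V) = 2*V*(-59 + M))
E = 3089
L(42, -26) - E = 2*(-26)*(-59 + 42) - 1*3089 = 2*(-26)*(-17) - 3089 = 884 - 3089 = -2205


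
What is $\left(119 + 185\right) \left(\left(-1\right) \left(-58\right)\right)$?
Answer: $17632$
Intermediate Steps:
$\left(119 + 185\right) \left(\left(-1\right) \left(-58\right)\right) = 304 \cdot 58 = 17632$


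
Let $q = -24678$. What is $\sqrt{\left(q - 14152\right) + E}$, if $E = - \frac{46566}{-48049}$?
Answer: $\frac{2 i \sqrt{22411208025274}}{48049} \approx 197.05 i$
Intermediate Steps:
$E = \frac{46566}{48049}$ ($E = \left(-46566\right) \left(- \frac{1}{48049}\right) = \frac{46566}{48049} \approx 0.96914$)
$\sqrt{\left(q - 14152\right) + E} = \sqrt{\left(-24678 - 14152\right) + \frac{46566}{48049}} = \sqrt{-38830 + \frac{46566}{48049}} = \sqrt{- \frac{1865696104}{48049}} = \frac{2 i \sqrt{22411208025274}}{48049}$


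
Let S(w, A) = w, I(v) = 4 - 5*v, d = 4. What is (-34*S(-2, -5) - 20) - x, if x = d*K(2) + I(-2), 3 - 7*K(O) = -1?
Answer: 222/7 ≈ 31.714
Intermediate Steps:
K(O) = 4/7 (K(O) = 3/7 - 1/7*(-1) = 3/7 + 1/7 = 4/7)
x = 114/7 (x = 4*(4/7) + (4 - 5*(-2)) = 16/7 + (4 + 10) = 16/7 + 14 = 114/7 ≈ 16.286)
(-34*S(-2, -5) - 20) - x = (-34*(-2) - 20) - 1*114/7 = (68 - 20) - 114/7 = 48 - 114/7 = 222/7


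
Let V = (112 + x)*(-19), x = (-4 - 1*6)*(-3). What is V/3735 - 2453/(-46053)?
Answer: -4262557/6370665 ≈ -0.66909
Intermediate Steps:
x = 30 (x = (-4 - 6)*(-3) = -10*(-3) = 30)
V = -2698 (V = (112 + 30)*(-19) = 142*(-19) = -2698)
V/3735 - 2453/(-46053) = -2698/3735 - 2453/(-46053) = -2698*1/3735 - 2453*(-1/46053) = -2698/3735 + 2453/46053 = -4262557/6370665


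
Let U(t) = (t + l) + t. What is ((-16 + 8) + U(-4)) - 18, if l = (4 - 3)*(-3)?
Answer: -37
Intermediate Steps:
l = -3 (l = 1*(-3) = -3)
U(t) = -3 + 2*t (U(t) = (t - 3) + t = (-3 + t) + t = -3 + 2*t)
((-16 + 8) + U(-4)) - 18 = ((-16 + 8) + (-3 + 2*(-4))) - 18 = (-8 + (-3 - 8)) - 18 = (-8 - 11) - 18 = -19 - 18 = -37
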